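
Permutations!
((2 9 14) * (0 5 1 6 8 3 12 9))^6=(0 12 1 14 8)(2 3 5 9 6)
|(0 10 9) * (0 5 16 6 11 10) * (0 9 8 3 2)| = 10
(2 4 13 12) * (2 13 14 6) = [0, 1, 4, 3, 14, 5, 2, 7, 8, 9, 10, 11, 13, 12, 6] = (2 4 14 6)(12 13)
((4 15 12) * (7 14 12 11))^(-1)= (4 12 14 7 11 15)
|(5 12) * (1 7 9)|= |(1 7 9)(5 12)|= 6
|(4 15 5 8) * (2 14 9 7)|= |(2 14 9 7)(4 15 5 8)|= 4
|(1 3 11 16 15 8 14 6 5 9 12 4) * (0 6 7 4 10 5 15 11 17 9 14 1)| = |(0 6 15 8 1 3 17 9 12 10 5 14 7 4)(11 16)| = 14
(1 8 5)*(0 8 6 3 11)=(0 8 5 1 6 3 11)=[8, 6, 2, 11, 4, 1, 3, 7, 5, 9, 10, 0]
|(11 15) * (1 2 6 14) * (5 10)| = 4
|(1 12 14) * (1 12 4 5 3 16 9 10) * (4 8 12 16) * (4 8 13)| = 11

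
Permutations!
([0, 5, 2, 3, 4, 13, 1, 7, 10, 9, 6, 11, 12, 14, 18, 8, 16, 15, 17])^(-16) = [0, 18, 2, 3, 4, 17, 14, 7, 5, 9, 13, 11, 12, 15, 8, 1, 16, 6, 10]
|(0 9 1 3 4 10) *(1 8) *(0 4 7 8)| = 4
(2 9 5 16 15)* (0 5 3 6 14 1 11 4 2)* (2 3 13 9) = [5, 11, 2, 6, 3, 16, 14, 7, 8, 13, 10, 4, 12, 9, 1, 0, 15] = (0 5 16 15)(1 11 4 3 6 14)(9 13)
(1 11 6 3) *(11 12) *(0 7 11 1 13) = (0 7 11 6 3 13)(1 12) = [7, 12, 2, 13, 4, 5, 3, 11, 8, 9, 10, 6, 1, 0]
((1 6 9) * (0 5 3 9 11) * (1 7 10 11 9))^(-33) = ((0 5 3 1 6 9 7 10 11))^(-33) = (0 1 7)(3 9 11)(5 6 10)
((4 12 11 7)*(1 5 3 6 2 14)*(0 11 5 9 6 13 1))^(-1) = (0 14 2 6 9 1 13 3 5 12 4 7 11)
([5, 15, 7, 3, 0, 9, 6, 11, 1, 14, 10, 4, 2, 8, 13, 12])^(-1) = (0 4 11 7 2 12 15 1 8 13 14 9 5)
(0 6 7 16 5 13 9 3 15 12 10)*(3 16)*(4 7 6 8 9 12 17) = (0 8 9 16 5 13 12 10)(3 15 17 4 7) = [8, 1, 2, 15, 7, 13, 6, 3, 9, 16, 0, 11, 10, 12, 14, 17, 5, 4]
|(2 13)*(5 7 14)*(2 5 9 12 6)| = 8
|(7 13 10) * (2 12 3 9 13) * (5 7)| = |(2 12 3 9 13 10 5 7)| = 8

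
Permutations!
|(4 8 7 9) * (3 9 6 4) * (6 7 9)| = |(3 6 4 8 9)| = 5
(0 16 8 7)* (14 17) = [16, 1, 2, 3, 4, 5, 6, 0, 7, 9, 10, 11, 12, 13, 17, 15, 8, 14] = (0 16 8 7)(14 17)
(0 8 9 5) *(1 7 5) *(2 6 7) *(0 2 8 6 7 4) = [6, 8, 7, 3, 0, 2, 4, 5, 9, 1] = (0 6 4)(1 8 9)(2 7 5)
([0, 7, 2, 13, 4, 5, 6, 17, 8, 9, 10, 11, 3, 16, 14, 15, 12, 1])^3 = (17)(3 12 16 13)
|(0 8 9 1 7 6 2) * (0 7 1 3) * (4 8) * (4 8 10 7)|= 20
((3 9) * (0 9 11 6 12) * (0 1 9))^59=((1 9 3 11 6 12))^59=(1 12 6 11 3 9)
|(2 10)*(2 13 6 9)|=|(2 10 13 6 9)|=5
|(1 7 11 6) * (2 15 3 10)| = 4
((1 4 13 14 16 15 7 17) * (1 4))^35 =((4 13 14 16 15 7 17))^35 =(17)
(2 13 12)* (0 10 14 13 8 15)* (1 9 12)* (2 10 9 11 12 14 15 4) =[9, 11, 8, 3, 2, 5, 6, 7, 4, 14, 15, 12, 10, 1, 13, 0] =(0 9 14 13 1 11 12 10 15)(2 8 4)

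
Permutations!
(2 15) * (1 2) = (1 2 15) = [0, 2, 15, 3, 4, 5, 6, 7, 8, 9, 10, 11, 12, 13, 14, 1]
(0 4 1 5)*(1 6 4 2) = (0 2 1 5)(4 6) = [2, 5, 1, 3, 6, 0, 4]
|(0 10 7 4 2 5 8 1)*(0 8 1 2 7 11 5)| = |(0 10 11 5 1 8 2)(4 7)| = 14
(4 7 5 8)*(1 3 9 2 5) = (1 3 9 2 5 8 4 7) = [0, 3, 5, 9, 7, 8, 6, 1, 4, 2]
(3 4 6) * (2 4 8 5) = (2 4 6 3 8 5) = [0, 1, 4, 8, 6, 2, 3, 7, 5]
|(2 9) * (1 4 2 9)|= 3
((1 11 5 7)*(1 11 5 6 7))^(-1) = (1 5)(6 11 7)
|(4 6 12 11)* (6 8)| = |(4 8 6 12 11)| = 5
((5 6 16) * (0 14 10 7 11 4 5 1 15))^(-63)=(0 7 5 1 14 11 6 15 10 4 16)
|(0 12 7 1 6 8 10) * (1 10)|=12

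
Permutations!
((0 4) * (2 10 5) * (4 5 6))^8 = ((0 5 2 10 6 4))^8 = (0 2 6)(4 5 10)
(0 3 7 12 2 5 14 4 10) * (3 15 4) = [15, 1, 5, 7, 10, 14, 6, 12, 8, 9, 0, 11, 2, 13, 3, 4] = (0 15 4 10)(2 5 14 3 7 12)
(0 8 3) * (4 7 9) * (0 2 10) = (0 8 3 2 10)(4 7 9) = [8, 1, 10, 2, 7, 5, 6, 9, 3, 4, 0]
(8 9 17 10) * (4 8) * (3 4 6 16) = (3 4 8 9 17 10 6 16) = [0, 1, 2, 4, 8, 5, 16, 7, 9, 17, 6, 11, 12, 13, 14, 15, 3, 10]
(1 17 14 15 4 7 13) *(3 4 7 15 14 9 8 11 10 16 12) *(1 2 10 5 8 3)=[0, 17, 10, 4, 15, 8, 6, 13, 11, 3, 16, 5, 1, 2, 14, 7, 12, 9]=(1 17 9 3 4 15 7 13 2 10 16 12)(5 8 11)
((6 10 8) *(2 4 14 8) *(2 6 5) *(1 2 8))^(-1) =(1 14 4 2)(5 8)(6 10)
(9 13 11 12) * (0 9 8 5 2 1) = [9, 0, 1, 3, 4, 2, 6, 7, 5, 13, 10, 12, 8, 11] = (0 9 13 11 12 8 5 2 1)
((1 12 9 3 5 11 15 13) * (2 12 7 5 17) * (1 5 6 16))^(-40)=((1 7 6 16)(2 12 9 3 17)(5 11 15 13))^(-40)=(17)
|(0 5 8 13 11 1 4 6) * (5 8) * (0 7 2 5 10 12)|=12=|(0 8 13 11 1 4 6 7 2 5 10 12)|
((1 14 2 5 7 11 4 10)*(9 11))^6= (1 11 5)(2 10 9)(4 7 14)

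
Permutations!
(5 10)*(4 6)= [0, 1, 2, 3, 6, 10, 4, 7, 8, 9, 5]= (4 6)(5 10)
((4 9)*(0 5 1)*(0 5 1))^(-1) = (0 5 1)(4 9)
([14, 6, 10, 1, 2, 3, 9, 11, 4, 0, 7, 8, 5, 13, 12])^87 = [9, 3, 11, 5, 7, 12, 1, 4, 10, 6, 8, 2, 14, 13, 0]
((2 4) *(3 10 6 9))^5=((2 4)(3 10 6 9))^5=(2 4)(3 10 6 9)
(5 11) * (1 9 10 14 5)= (1 9 10 14 5 11)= [0, 9, 2, 3, 4, 11, 6, 7, 8, 10, 14, 1, 12, 13, 5]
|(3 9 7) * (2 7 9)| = |(9)(2 7 3)| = 3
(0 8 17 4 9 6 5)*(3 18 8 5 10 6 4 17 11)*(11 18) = [5, 1, 2, 11, 9, 0, 10, 7, 18, 4, 6, 3, 12, 13, 14, 15, 16, 17, 8] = (0 5)(3 11)(4 9)(6 10)(8 18)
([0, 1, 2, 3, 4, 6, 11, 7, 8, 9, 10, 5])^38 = [0, 1, 2, 3, 4, 11, 5, 7, 8, 9, 10, 6]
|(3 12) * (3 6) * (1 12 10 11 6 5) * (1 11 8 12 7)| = 14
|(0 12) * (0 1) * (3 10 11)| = |(0 12 1)(3 10 11)| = 3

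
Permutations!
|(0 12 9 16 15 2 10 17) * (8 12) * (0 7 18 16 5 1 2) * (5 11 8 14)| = 44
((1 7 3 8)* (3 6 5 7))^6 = (8)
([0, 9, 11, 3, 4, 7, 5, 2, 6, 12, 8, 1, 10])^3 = (1 10 5 11 12 6 2 9 8 7)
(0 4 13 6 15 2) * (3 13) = (0 4 3 13 6 15 2) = [4, 1, 0, 13, 3, 5, 15, 7, 8, 9, 10, 11, 12, 6, 14, 2]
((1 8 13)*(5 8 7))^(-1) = ((1 7 5 8 13))^(-1) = (1 13 8 5 7)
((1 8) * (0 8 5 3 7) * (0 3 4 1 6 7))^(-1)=((0 8 6 7 3)(1 5 4))^(-1)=(0 3 7 6 8)(1 4 5)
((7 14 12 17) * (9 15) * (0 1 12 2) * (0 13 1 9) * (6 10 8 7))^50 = (17)(0 15 9)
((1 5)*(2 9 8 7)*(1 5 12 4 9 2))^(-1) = (1 7 8 9 4 12)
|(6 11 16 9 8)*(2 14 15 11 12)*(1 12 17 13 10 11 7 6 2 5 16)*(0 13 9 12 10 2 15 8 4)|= |(0 13 2 14 8 15 7 6 17 9 4)(1 10 11)(5 16 12)|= 33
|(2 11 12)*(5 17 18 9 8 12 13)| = 9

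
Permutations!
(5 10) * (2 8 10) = (2 8 10 5) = [0, 1, 8, 3, 4, 2, 6, 7, 10, 9, 5]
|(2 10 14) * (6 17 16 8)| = 12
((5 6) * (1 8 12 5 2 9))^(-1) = (1 9 2 6 5 12 8)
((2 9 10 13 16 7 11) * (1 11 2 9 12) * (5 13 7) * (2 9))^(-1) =((1 11 2 12)(5 13 16)(7 9 10))^(-1) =(1 12 2 11)(5 16 13)(7 10 9)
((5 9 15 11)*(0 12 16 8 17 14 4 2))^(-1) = ((0 12 16 8 17 14 4 2)(5 9 15 11))^(-1) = (0 2 4 14 17 8 16 12)(5 11 15 9)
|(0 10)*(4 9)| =2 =|(0 10)(4 9)|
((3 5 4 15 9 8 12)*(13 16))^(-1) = (3 12 8 9 15 4 5)(13 16)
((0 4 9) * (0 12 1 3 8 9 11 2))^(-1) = ((0 4 11 2)(1 3 8 9 12))^(-1) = (0 2 11 4)(1 12 9 8 3)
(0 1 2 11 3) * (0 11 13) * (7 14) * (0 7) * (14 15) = (0 1 2 13 7 15 14)(3 11) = [1, 2, 13, 11, 4, 5, 6, 15, 8, 9, 10, 3, 12, 7, 0, 14]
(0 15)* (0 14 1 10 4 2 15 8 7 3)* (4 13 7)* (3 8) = [3, 10, 15, 0, 2, 5, 6, 8, 4, 9, 13, 11, 12, 7, 1, 14] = (0 3)(1 10 13 7 8 4 2 15 14)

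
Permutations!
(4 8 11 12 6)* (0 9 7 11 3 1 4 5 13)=(0 9 7 11 12 6 5 13)(1 4 8 3)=[9, 4, 2, 1, 8, 13, 5, 11, 3, 7, 10, 12, 6, 0]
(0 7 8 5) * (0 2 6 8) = (0 7)(2 6 8 5) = [7, 1, 6, 3, 4, 2, 8, 0, 5]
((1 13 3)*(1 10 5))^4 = ((1 13 3 10 5))^4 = (1 5 10 3 13)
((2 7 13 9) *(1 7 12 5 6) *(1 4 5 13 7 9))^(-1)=(1 13 12 2 9)(4 6 5)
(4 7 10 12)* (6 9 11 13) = [0, 1, 2, 3, 7, 5, 9, 10, 8, 11, 12, 13, 4, 6] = (4 7 10 12)(6 9 11 13)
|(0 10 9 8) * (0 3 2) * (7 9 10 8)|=|(10)(0 8 3 2)(7 9)|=4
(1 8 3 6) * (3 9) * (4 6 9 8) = (1 4 6)(3 9) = [0, 4, 2, 9, 6, 5, 1, 7, 8, 3]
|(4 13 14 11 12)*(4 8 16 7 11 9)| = 20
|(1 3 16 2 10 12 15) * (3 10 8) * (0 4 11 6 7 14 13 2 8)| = |(0 4 11 6 7 14 13 2)(1 10 12 15)(3 16 8)| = 24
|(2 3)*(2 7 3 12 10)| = |(2 12 10)(3 7)| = 6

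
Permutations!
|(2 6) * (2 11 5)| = |(2 6 11 5)| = 4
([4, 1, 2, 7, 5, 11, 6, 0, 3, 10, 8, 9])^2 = (0 5 9 8 7 4 11 10 3)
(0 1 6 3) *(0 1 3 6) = (6)(0 3 1) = [3, 0, 2, 1, 4, 5, 6]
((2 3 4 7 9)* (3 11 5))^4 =((2 11 5 3 4 7 9))^4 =(2 4 11 7 5 9 3)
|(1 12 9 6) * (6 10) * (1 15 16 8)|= 8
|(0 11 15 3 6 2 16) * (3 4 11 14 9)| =21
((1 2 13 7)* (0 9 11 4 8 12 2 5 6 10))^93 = ((0 9 11 4 8 12 2 13 7 1 5 6 10))^93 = (0 11 8 2 7 5 10 9 4 12 13 1 6)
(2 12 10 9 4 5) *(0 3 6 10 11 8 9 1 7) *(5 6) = (0 3 5 2 12 11 8 9 4 6 10 1 7) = [3, 7, 12, 5, 6, 2, 10, 0, 9, 4, 1, 8, 11]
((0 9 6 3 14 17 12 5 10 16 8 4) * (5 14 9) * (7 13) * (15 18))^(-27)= ((0 5 10 16 8 4)(3 9 6)(7 13)(12 14 17)(15 18))^(-27)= (0 16)(4 10)(5 8)(7 13)(15 18)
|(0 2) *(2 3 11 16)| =5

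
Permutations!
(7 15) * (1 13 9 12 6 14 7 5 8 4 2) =(1 13 9 12 6 14 7 15 5 8 4 2) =[0, 13, 1, 3, 2, 8, 14, 15, 4, 12, 10, 11, 6, 9, 7, 5]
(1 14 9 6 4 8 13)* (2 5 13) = (1 14 9 6 4 8 2 5 13) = [0, 14, 5, 3, 8, 13, 4, 7, 2, 6, 10, 11, 12, 1, 9]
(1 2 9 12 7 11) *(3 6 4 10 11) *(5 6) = (1 2 9 12 7 3 5 6 4 10 11) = [0, 2, 9, 5, 10, 6, 4, 3, 8, 12, 11, 1, 7]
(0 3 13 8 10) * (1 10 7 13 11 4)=(0 3 11 4 1 10)(7 13 8)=[3, 10, 2, 11, 1, 5, 6, 13, 7, 9, 0, 4, 12, 8]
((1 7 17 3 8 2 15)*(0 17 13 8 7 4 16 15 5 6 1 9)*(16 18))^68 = ((0 17 3 7 13 8 2 5 6 1 4 18 16 15 9))^68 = (0 6 17 1 3 4 7 18 13 16 8 15 2 9 5)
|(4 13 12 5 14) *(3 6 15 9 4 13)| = |(3 6 15 9 4)(5 14 13 12)| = 20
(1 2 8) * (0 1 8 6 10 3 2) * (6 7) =(0 1)(2 7 6 10 3) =[1, 0, 7, 2, 4, 5, 10, 6, 8, 9, 3]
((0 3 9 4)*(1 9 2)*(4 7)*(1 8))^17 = ((0 3 2 8 1 9 7 4))^17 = (0 3 2 8 1 9 7 4)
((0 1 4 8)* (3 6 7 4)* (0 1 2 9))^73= (0 2 9)(1 3 6 7 4 8)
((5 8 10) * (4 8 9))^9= ((4 8 10 5 9))^9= (4 9 5 10 8)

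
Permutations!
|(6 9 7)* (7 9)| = |(9)(6 7)| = 2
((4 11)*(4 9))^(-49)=(4 9 11)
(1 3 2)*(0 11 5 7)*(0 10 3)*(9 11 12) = (0 12 9 11 5 7 10 3 2 1) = [12, 0, 1, 2, 4, 7, 6, 10, 8, 11, 3, 5, 9]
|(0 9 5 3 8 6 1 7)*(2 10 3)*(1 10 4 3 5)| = |(0 9 1 7)(2 4 3 8 6 10 5)| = 28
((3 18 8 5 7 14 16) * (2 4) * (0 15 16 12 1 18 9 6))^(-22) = ((0 15 16 3 9 6)(1 18 8 5 7 14 12)(2 4))^(-22) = (0 16 9)(1 12 14 7 5 8 18)(3 6 15)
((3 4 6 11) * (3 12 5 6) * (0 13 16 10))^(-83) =(0 13 16 10)(3 4)(5 6 11 12)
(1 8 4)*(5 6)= (1 8 4)(5 6)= [0, 8, 2, 3, 1, 6, 5, 7, 4]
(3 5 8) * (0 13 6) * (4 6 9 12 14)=(0 13 9 12 14 4 6)(3 5 8)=[13, 1, 2, 5, 6, 8, 0, 7, 3, 12, 10, 11, 14, 9, 4]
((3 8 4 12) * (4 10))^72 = (3 10 12 8 4)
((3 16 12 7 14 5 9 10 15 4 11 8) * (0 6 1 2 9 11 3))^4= ((0 6 1 2 9 10 15 4 3 16 12 7 14 5 11 8))^4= (0 9 3 14)(1 15 12 11)(2 4 7 8)(5 6 10 16)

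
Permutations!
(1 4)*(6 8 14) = (1 4)(6 8 14) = [0, 4, 2, 3, 1, 5, 8, 7, 14, 9, 10, 11, 12, 13, 6]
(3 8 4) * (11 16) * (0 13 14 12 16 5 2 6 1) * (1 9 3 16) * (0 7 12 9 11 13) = (1 7 12)(2 6 11 5)(3 8 4 16 13 14 9) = [0, 7, 6, 8, 16, 2, 11, 12, 4, 3, 10, 5, 1, 14, 9, 15, 13]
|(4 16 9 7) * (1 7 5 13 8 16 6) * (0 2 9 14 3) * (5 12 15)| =|(0 2 9 12 15 5 13 8 16 14 3)(1 7 4 6)| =44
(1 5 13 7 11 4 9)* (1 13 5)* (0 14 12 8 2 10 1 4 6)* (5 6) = (0 14 12 8 2 10 1 4 9 13 7 11 5 6) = [14, 4, 10, 3, 9, 6, 0, 11, 2, 13, 1, 5, 8, 7, 12]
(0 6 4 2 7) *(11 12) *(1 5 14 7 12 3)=[6, 5, 12, 1, 2, 14, 4, 0, 8, 9, 10, 3, 11, 13, 7]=(0 6 4 2 12 11 3 1 5 14 7)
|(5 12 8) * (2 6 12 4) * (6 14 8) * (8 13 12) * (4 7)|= 9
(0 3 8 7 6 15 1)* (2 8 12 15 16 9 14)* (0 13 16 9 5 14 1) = [3, 13, 8, 12, 4, 14, 9, 6, 7, 1, 10, 11, 15, 16, 2, 0, 5] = (0 3 12 15)(1 13 16 5 14 2 8 7 6 9)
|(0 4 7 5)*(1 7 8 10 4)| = |(0 1 7 5)(4 8 10)| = 12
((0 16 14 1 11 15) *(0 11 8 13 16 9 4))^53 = (0 4 9)(1 16 8 14 13)(11 15)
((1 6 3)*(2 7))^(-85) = ((1 6 3)(2 7))^(-85) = (1 3 6)(2 7)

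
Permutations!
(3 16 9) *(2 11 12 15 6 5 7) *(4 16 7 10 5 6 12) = (2 11 4 16 9 3 7)(5 10)(12 15) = [0, 1, 11, 7, 16, 10, 6, 2, 8, 3, 5, 4, 15, 13, 14, 12, 9]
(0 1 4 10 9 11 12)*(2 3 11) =(0 1 4 10 9 2 3 11 12) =[1, 4, 3, 11, 10, 5, 6, 7, 8, 2, 9, 12, 0]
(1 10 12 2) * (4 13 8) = (1 10 12 2)(4 13 8) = [0, 10, 1, 3, 13, 5, 6, 7, 4, 9, 12, 11, 2, 8]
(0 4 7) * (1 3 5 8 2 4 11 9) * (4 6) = (0 11 9 1 3 5 8 2 6 4 7) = [11, 3, 6, 5, 7, 8, 4, 0, 2, 1, 10, 9]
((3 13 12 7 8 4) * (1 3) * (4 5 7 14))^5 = ((1 3 13 12 14 4)(5 7 8))^5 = (1 4 14 12 13 3)(5 8 7)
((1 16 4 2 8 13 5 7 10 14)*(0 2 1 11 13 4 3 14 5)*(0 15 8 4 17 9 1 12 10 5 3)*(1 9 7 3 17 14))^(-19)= ((0 2 4 12 10 17 7 5 3 1 16)(8 14 11 13 15))^(-19)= (0 12 7 1 2 10 5 16 4 17 3)(8 14 11 13 15)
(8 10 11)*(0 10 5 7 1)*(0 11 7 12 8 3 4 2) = (0 10 7 1 11 3 4 2)(5 12 8) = [10, 11, 0, 4, 2, 12, 6, 1, 5, 9, 7, 3, 8]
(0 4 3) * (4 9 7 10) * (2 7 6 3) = (0 9 6 3)(2 7 10 4) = [9, 1, 7, 0, 2, 5, 3, 10, 8, 6, 4]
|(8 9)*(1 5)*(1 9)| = 4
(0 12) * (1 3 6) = (0 12)(1 3 6) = [12, 3, 2, 6, 4, 5, 1, 7, 8, 9, 10, 11, 0]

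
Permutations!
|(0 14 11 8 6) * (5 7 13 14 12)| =9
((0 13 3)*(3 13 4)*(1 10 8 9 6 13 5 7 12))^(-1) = ((0 4 3)(1 10 8 9 6 13 5 7 12))^(-1) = (0 3 4)(1 12 7 5 13 6 9 8 10)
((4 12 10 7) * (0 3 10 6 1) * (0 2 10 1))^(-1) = (0 6 12 4 7 10 2 1 3)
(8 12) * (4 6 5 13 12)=(4 6 5 13 12 8)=[0, 1, 2, 3, 6, 13, 5, 7, 4, 9, 10, 11, 8, 12]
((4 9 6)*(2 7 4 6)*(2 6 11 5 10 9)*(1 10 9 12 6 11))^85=(1 10 12 6)(2 7 4)(5 9 11)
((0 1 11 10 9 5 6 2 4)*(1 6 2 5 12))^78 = (0 2 6 4 5)(1 9 11 12 10)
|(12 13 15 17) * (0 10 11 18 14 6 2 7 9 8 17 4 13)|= 12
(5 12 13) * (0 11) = (0 11)(5 12 13) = [11, 1, 2, 3, 4, 12, 6, 7, 8, 9, 10, 0, 13, 5]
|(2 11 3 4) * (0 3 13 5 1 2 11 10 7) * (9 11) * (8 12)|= 22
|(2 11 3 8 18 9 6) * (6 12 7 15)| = |(2 11 3 8 18 9 12 7 15 6)| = 10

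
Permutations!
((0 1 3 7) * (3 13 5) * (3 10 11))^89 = ((0 1 13 5 10 11 3 7))^89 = (0 1 13 5 10 11 3 7)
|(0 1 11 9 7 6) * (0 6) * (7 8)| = |(0 1 11 9 8 7)| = 6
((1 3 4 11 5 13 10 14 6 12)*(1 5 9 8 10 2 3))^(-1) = (2 13 5 12 6 14 10 8 9 11 4 3)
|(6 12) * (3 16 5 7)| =4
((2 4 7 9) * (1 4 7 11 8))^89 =(1 4 11 8)(2 9 7)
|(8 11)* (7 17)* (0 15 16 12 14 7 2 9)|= 18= |(0 15 16 12 14 7 17 2 9)(8 11)|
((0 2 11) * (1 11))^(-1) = ((0 2 1 11))^(-1) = (0 11 1 2)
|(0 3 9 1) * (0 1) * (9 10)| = 4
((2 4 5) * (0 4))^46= (0 5)(2 4)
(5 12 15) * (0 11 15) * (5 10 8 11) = (0 5 12)(8 11 15 10) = [5, 1, 2, 3, 4, 12, 6, 7, 11, 9, 8, 15, 0, 13, 14, 10]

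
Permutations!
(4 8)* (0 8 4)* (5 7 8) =(0 5 7 8) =[5, 1, 2, 3, 4, 7, 6, 8, 0]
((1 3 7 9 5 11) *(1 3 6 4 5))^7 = ((1 6 4 5 11 3 7 9))^7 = (1 9 7 3 11 5 4 6)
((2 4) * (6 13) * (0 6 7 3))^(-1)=(0 3 7 13 6)(2 4)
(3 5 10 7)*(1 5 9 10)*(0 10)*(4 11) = [10, 5, 2, 9, 11, 1, 6, 3, 8, 0, 7, 4] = (0 10 7 3 9)(1 5)(4 11)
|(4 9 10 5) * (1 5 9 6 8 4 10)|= |(1 5 10 9)(4 6 8)|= 12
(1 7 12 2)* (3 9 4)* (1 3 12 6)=[0, 7, 3, 9, 12, 5, 1, 6, 8, 4, 10, 11, 2]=(1 7 6)(2 3 9 4 12)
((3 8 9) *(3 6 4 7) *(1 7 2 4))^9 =(1 8)(2 4)(3 6)(7 9)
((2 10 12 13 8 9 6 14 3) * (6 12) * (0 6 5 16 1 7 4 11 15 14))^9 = (0 6)(1 5 2 14 11 7 16 10 3 15 4)(8 9 12 13)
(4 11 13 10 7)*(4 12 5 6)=[0, 1, 2, 3, 11, 6, 4, 12, 8, 9, 7, 13, 5, 10]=(4 11 13 10 7 12 5 6)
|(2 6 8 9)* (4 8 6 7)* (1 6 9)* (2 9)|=6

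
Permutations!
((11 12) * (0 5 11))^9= ((0 5 11 12))^9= (0 5 11 12)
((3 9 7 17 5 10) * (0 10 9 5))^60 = (0 9 10 7 3 17 5) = ((0 10 3 5 9 7 17))^60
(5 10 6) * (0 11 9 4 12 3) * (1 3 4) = [11, 3, 2, 0, 12, 10, 5, 7, 8, 1, 6, 9, 4] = (0 11 9 1 3)(4 12)(5 10 6)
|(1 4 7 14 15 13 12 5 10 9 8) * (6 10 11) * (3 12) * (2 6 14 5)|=|(1 4 7 5 11 14 15 13 3 12 2 6 10 9 8)|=15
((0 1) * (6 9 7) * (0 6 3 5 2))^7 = (0 2 5 3 7 9 6 1)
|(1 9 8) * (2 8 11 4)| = |(1 9 11 4 2 8)| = 6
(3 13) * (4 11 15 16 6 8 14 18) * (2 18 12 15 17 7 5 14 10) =(2 18 4 11 17 7 5 14 12 15 16 6 8 10)(3 13) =[0, 1, 18, 13, 11, 14, 8, 5, 10, 9, 2, 17, 15, 3, 12, 16, 6, 7, 4]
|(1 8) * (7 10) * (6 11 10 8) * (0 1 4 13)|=|(0 1 6 11 10 7 8 4 13)|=9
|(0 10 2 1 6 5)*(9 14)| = |(0 10 2 1 6 5)(9 14)| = 6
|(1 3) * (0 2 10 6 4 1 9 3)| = |(0 2 10 6 4 1)(3 9)| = 6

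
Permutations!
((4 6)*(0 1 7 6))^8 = ((0 1 7 6 4))^8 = (0 6 1 4 7)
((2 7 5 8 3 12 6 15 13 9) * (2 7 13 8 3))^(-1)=(2 8 15 6 12 3 5 7 9 13)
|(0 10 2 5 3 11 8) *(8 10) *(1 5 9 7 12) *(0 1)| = |(0 8 1 5 3 11 10 2 9 7 12)| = 11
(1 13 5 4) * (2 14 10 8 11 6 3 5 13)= (1 2 14 10 8 11 6 3 5 4)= [0, 2, 14, 5, 1, 4, 3, 7, 11, 9, 8, 6, 12, 13, 10]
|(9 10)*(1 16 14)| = 6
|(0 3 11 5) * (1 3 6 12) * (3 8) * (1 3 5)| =8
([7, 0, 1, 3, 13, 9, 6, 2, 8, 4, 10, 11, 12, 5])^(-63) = [7, 0, 1, 3, 13, 9, 6, 2, 8, 4, 10, 11, 12, 5]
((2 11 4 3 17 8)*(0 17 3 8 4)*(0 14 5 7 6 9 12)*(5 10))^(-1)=((0 17 4 8 2 11 14 10 5 7 6 9 12))^(-1)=(0 12 9 6 7 5 10 14 11 2 8 4 17)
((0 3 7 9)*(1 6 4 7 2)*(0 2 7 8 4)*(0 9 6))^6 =(0 1 2 9 6 7 3)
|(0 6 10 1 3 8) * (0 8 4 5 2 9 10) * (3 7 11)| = 18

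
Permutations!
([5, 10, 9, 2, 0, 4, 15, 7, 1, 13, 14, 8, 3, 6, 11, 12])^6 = [0, 10, 3, 12, 4, 5, 13, 7, 1, 2, 14, 8, 15, 9, 11, 6]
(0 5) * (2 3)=(0 5)(2 3)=[5, 1, 3, 2, 4, 0]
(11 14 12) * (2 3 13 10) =(2 3 13 10)(11 14 12) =[0, 1, 3, 13, 4, 5, 6, 7, 8, 9, 2, 14, 11, 10, 12]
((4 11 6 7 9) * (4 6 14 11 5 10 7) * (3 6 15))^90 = (3 4 10 9)(5 7 15 6)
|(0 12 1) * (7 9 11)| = |(0 12 1)(7 9 11)| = 3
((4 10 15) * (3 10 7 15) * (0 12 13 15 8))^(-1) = ((0 12 13 15 4 7 8)(3 10))^(-1) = (0 8 7 4 15 13 12)(3 10)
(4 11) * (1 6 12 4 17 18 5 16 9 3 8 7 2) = (1 6 12 4 11 17 18 5 16 9 3 8 7 2) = [0, 6, 1, 8, 11, 16, 12, 2, 7, 3, 10, 17, 4, 13, 14, 15, 9, 18, 5]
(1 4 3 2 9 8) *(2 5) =(1 4 3 5 2 9 8) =[0, 4, 9, 5, 3, 2, 6, 7, 1, 8]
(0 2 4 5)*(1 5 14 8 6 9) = (0 2 4 14 8 6 9 1 5) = [2, 5, 4, 3, 14, 0, 9, 7, 6, 1, 10, 11, 12, 13, 8]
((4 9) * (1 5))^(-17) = ((1 5)(4 9))^(-17) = (1 5)(4 9)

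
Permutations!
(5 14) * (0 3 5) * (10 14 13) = [3, 1, 2, 5, 4, 13, 6, 7, 8, 9, 14, 11, 12, 10, 0] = (0 3 5 13 10 14)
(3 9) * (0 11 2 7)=(0 11 2 7)(3 9)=[11, 1, 7, 9, 4, 5, 6, 0, 8, 3, 10, 2]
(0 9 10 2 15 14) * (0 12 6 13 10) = (0 9)(2 15 14 12 6 13 10) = [9, 1, 15, 3, 4, 5, 13, 7, 8, 0, 2, 11, 6, 10, 12, 14]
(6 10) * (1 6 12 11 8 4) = (1 6 10 12 11 8 4) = [0, 6, 2, 3, 1, 5, 10, 7, 4, 9, 12, 8, 11]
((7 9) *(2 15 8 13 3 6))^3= (2 13)(3 15)(6 8)(7 9)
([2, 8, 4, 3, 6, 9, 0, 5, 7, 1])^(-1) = [6, 9, 0, 3, 2, 7, 4, 8, 1, 5]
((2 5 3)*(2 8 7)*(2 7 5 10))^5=(2 10)(3 5 8)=((2 10)(3 8 5))^5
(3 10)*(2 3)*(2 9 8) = (2 3 10 9 8) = [0, 1, 3, 10, 4, 5, 6, 7, 2, 8, 9]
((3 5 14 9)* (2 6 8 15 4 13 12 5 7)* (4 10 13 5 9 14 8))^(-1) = (2 7 3 9 12 13 10 15 8 5 4 6)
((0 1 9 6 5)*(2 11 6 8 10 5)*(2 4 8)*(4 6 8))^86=(0 10 11 9)(1 5 8 2)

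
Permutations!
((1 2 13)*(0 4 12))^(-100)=((0 4 12)(1 2 13))^(-100)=(0 12 4)(1 13 2)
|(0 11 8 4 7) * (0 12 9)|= 7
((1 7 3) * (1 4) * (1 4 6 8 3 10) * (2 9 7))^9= (1 10 7 9 2)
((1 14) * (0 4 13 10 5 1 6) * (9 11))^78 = (0 14 5 13)(1 10 4 6)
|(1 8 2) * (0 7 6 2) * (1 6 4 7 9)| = 4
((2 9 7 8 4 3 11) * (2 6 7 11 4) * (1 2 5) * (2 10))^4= (1 11 5 9 8 2 7 10 6)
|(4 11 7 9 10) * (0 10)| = |(0 10 4 11 7 9)| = 6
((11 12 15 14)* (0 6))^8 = (15)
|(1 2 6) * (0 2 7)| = 5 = |(0 2 6 1 7)|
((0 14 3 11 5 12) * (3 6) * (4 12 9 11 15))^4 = ((0 14 6 3 15 4 12)(5 9 11))^4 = (0 15 14 4 6 12 3)(5 9 11)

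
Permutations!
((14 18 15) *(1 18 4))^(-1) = ((1 18 15 14 4))^(-1) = (1 4 14 15 18)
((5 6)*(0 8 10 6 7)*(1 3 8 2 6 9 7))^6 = (0 8 6 9 1)(2 10 5 7 3)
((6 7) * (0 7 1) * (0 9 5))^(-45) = ((0 7 6 1 9 5))^(-45) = (0 1)(5 6)(7 9)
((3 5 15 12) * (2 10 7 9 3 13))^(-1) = (2 13 12 15 5 3 9 7 10)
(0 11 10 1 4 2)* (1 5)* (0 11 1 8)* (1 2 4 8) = (0 2 11 10 5 1 8) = [2, 8, 11, 3, 4, 1, 6, 7, 0, 9, 5, 10]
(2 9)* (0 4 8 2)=(0 4 8 2 9)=[4, 1, 9, 3, 8, 5, 6, 7, 2, 0]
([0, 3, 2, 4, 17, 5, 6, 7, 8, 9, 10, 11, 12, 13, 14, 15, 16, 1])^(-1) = [0, 17, 2, 1, 3, 5, 6, 7, 8, 9, 10, 11, 12, 13, 14, 15, 16, 4]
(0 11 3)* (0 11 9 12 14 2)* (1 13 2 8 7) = (0 9 12 14 8 7 1 13 2)(3 11) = [9, 13, 0, 11, 4, 5, 6, 1, 7, 12, 10, 3, 14, 2, 8]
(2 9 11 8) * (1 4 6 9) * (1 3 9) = (1 4 6)(2 3 9 11 8) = [0, 4, 3, 9, 6, 5, 1, 7, 2, 11, 10, 8]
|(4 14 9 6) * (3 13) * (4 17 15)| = |(3 13)(4 14 9 6 17 15)| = 6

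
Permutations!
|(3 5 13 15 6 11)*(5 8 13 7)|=|(3 8 13 15 6 11)(5 7)|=6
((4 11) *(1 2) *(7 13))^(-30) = (13)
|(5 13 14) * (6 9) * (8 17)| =|(5 13 14)(6 9)(8 17)| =6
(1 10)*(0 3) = (0 3)(1 10) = [3, 10, 2, 0, 4, 5, 6, 7, 8, 9, 1]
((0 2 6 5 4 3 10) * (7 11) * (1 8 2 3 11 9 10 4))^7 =(11)(1 2 5 8 6)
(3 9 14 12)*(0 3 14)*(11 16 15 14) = (0 3 9)(11 16 15 14 12) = [3, 1, 2, 9, 4, 5, 6, 7, 8, 0, 10, 16, 11, 13, 12, 14, 15]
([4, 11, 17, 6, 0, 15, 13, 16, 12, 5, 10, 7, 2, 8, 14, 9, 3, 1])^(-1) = [4, 17, 12, 16, 0, 9, 3, 11, 13, 15, 10, 1, 8, 6, 14, 5, 7, 2]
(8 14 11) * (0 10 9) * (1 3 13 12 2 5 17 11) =(0 10 9)(1 3 13 12 2 5 17 11 8 14) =[10, 3, 5, 13, 4, 17, 6, 7, 14, 0, 9, 8, 2, 12, 1, 15, 16, 11]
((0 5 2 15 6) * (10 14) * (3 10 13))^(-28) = ((0 5 2 15 6)(3 10 14 13))^(-28) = (0 2 6 5 15)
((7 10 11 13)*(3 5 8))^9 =(7 10 11 13)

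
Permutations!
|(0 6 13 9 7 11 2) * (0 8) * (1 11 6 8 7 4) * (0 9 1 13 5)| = |(0 8 9 4 13 1 11 2 7 6 5)| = 11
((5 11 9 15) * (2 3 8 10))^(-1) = (2 10 8 3)(5 15 9 11)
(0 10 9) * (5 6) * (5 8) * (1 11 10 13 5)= (0 13 5 6 8 1 11 10 9)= [13, 11, 2, 3, 4, 6, 8, 7, 1, 0, 9, 10, 12, 5]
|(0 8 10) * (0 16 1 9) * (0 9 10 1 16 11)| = 5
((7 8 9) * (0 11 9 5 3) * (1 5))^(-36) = (0 8)(1 11)(3 7)(5 9)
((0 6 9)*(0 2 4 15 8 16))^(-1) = ((0 6 9 2 4 15 8 16))^(-1) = (0 16 8 15 4 2 9 6)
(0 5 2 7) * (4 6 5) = (0 4 6 5 2 7) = [4, 1, 7, 3, 6, 2, 5, 0]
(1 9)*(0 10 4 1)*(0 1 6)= (0 10 4 6)(1 9)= [10, 9, 2, 3, 6, 5, 0, 7, 8, 1, 4]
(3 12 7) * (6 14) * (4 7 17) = (3 12 17 4 7)(6 14) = [0, 1, 2, 12, 7, 5, 14, 3, 8, 9, 10, 11, 17, 13, 6, 15, 16, 4]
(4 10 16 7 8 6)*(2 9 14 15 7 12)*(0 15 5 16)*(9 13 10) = [15, 1, 13, 3, 9, 16, 4, 8, 6, 14, 0, 11, 2, 10, 5, 7, 12] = (0 15 7 8 6 4 9 14 5 16 12 2 13 10)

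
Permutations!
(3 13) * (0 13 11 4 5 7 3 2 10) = (0 13 2 10)(3 11 4 5 7) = [13, 1, 10, 11, 5, 7, 6, 3, 8, 9, 0, 4, 12, 2]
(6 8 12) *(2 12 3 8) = (2 12 6)(3 8) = [0, 1, 12, 8, 4, 5, 2, 7, 3, 9, 10, 11, 6]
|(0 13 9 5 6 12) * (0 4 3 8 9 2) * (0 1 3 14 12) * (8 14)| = 12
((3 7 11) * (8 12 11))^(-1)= (3 11 12 8 7)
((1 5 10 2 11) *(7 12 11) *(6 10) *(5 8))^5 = ((1 8 5 6 10 2 7 12 11))^5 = (1 2 8 7 5 12 6 11 10)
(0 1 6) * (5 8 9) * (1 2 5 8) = [2, 6, 5, 3, 4, 1, 0, 7, 9, 8] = (0 2 5 1 6)(8 9)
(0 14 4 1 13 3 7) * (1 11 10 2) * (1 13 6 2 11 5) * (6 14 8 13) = (0 8 13 3 7)(1 14 4 5)(2 6)(10 11) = [8, 14, 6, 7, 5, 1, 2, 0, 13, 9, 11, 10, 12, 3, 4]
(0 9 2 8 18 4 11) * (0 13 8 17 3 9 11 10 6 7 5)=(0 11 13 8 18 4 10 6 7 5)(2 17 3 9)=[11, 1, 17, 9, 10, 0, 7, 5, 18, 2, 6, 13, 12, 8, 14, 15, 16, 3, 4]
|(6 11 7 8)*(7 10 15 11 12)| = 12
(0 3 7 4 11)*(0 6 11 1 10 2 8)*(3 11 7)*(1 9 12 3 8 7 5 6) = [11, 10, 7, 8, 9, 6, 5, 4, 0, 12, 2, 1, 3] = (0 11 1 10 2 7 4 9 12 3 8)(5 6)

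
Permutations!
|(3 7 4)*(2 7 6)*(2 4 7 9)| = 6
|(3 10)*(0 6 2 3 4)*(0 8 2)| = |(0 6)(2 3 10 4 8)| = 10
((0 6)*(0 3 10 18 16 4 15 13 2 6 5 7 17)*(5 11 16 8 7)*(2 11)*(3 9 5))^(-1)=(0 17 7 8 18 10 3 5 9 6 2)(4 16 11 13 15)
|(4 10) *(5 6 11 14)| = 4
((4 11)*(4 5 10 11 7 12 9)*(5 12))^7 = ((4 7 5 10 11 12 9))^7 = (12)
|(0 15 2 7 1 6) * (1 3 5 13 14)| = 10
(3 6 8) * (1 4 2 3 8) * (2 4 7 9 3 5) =[0, 7, 5, 6, 4, 2, 1, 9, 8, 3] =(1 7 9 3 6)(2 5)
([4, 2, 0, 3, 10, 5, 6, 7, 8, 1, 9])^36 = [0, 1, 2, 3, 4, 5, 6, 7, 8, 9, 10]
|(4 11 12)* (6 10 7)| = |(4 11 12)(6 10 7)| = 3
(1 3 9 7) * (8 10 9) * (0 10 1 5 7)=[10, 3, 2, 8, 4, 7, 6, 5, 1, 0, 9]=(0 10 9)(1 3 8)(5 7)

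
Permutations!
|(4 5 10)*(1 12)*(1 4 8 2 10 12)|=3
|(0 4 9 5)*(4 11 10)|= 6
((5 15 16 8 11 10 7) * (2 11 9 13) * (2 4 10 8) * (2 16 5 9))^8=(16)(2 8 11)(4 9 10 13 7)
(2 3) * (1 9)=(1 9)(2 3)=[0, 9, 3, 2, 4, 5, 6, 7, 8, 1]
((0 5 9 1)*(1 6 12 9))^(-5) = (0 5 1)(6 12 9)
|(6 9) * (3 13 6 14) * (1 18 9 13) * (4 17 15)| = 30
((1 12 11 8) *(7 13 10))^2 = ((1 12 11 8)(7 13 10))^2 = (1 11)(7 10 13)(8 12)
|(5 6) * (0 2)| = |(0 2)(5 6)| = 2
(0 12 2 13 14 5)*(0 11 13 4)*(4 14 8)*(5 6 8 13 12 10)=(0 10 5 11 12 2 14 6 8 4)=[10, 1, 14, 3, 0, 11, 8, 7, 4, 9, 5, 12, 2, 13, 6]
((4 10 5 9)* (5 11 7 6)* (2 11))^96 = ((2 11 7 6 5 9 4 10))^96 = (11)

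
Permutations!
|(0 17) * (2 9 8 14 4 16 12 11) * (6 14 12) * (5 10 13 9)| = 8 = |(0 17)(2 5 10 13 9 8 12 11)(4 16 6 14)|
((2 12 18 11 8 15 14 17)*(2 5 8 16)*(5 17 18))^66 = (2 8 18)(5 14 16)(11 12 15)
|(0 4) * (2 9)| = |(0 4)(2 9)| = 2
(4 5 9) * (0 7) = [7, 1, 2, 3, 5, 9, 6, 0, 8, 4] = (0 7)(4 5 9)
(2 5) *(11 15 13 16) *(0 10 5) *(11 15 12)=[10, 1, 0, 3, 4, 2, 6, 7, 8, 9, 5, 12, 11, 16, 14, 13, 15]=(0 10 5 2)(11 12)(13 16 15)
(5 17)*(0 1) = [1, 0, 2, 3, 4, 17, 6, 7, 8, 9, 10, 11, 12, 13, 14, 15, 16, 5] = (0 1)(5 17)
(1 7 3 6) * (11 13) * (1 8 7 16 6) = (1 16 6 8 7 3)(11 13) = [0, 16, 2, 1, 4, 5, 8, 3, 7, 9, 10, 13, 12, 11, 14, 15, 6]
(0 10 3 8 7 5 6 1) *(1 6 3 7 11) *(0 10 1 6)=(0 1 10 7 5 3 8 11 6)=[1, 10, 2, 8, 4, 3, 0, 5, 11, 9, 7, 6]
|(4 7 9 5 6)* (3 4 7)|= 4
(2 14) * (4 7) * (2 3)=(2 14 3)(4 7)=[0, 1, 14, 2, 7, 5, 6, 4, 8, 9, 10, 11, 12, 13, 3]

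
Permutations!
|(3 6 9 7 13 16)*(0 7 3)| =|(0 7 13 16)(3 6 9)| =12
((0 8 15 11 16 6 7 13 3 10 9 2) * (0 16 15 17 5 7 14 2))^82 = (0 8 17 5 7 13 3 10 9)(2 6)(14 16)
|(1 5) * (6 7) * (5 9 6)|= 5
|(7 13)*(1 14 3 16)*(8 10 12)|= 12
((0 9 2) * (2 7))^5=(0 9 7 2)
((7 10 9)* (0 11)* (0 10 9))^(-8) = ((0 11 10)(7 9))^(-8) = (0 11 10)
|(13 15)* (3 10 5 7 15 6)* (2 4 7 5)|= 8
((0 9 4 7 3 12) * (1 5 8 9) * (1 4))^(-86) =((0 4 7 3 12)(1 5 8 9))^(-86) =(0 12 3 7 4)(1 8)(5 9)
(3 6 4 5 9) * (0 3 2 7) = (0 3 6 4 5 9 2 7) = [3, 1, 7, 6, 5, 9, 4, 0, 8, 2]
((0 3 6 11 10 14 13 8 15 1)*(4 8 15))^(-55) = (0 1 15 13 14 10 11 6 3)(4 8) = ((0 3 6 11 10 14 13 15 1)(4 8))^(-55)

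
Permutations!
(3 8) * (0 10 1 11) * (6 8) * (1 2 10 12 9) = (0 12 9 1 11)(2 10)(3 6 8) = [12, 11, 10, 6, 4, 5, 8, 7, 3, 1, 2, 0, 9]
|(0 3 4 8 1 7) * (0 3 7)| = |(0 7 3 4 8 1)| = 6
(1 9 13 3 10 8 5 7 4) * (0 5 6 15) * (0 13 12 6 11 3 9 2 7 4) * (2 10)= (0 5 4 1 10 8 11 3 2 7)(6 15 13 9 12)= [5, 10, 7, 2, 1, 4, 15, 0, 11, 12, 8, 3, 6, 9, 14, 13]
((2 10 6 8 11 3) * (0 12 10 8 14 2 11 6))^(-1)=(0 10 12)(2 14 6 8)(3 11)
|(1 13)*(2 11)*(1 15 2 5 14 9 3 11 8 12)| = |(1 13 15 2 8 12)(3 11 5 14 9)| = 30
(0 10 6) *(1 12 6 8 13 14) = (0 10 8 13 14 1 12 6) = [10, 12, 2, 3, 4, 5, 0, 7, 13, 9, 8, 11, 6, 14, 1]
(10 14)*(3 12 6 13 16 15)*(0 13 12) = [13, 1, 2, 0, 4, 5, 12, 7, 8, 9, 14, 11, 6, 16, 10, 3, 15] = (0 13 16 15 3)(6 12)(10 14)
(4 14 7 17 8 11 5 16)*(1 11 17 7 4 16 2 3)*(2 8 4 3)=(1 11 5 8 17 4 14 3)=[0, 11, 2, 1, 14, 8, 6, 7, 17, 9, 10, 5, 12, 13, 3, 15, 16, 4]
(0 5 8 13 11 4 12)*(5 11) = (0 11 4 12)(5 8 13) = [11, 1, 2, 3, 12, 8, 6, 7, 13, 9, 10, 4, 0, 5]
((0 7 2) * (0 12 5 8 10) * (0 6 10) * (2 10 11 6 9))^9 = (0 7 10 9 2 12 5 8)(6 11)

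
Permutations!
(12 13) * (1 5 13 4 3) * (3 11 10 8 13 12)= (1 5 12 4 11 10 8 13 3)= [0, 5, 2, 1, 11, 12, 6, 7, 13, 9, 8, 10, 4, 3]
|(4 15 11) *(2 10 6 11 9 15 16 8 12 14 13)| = |(2 10 6 11 4 16 8 12 14 13)(9 15)| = 10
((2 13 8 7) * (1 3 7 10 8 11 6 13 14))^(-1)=((1 3 7 2 14)(6 13 11)(8 10))^(-1)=(1 14 2 7 3)(6 11 13)(8 10)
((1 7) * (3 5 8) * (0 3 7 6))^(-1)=((0 3 5 8 7 1 6))^(-1)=(0 6 1 7 8 5 3)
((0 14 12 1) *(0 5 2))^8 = ((0 14 12 1 5 2))^8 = (0 12 5)(1 2 14)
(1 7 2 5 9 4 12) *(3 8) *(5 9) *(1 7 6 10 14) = (1 6 10 14)(2 9 4 12 7)(3 8) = [0, 6, 9, 8, 12, 5, 10, 2, 3, 4, 14, 11, 7, 13, 1]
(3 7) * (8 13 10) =(3 7)(8 13 10) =[0, 1, 2, 7, 4, 5, 6, 3, 13, 9, 8, 11, 12, 10]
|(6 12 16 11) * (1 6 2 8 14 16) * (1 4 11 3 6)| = |(2 8 14 16 3 6 12 4 11)| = 9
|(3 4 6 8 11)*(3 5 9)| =|(3 4 6 8 11 5 9)| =7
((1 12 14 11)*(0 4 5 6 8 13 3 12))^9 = (0 11 12 13 6 4 1 14 3 8 5)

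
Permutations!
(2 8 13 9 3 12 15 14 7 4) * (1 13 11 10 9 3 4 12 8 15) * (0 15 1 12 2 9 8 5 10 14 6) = (0 15 6)(1 13 3 5 10 8 11 14 7 2)(4 9) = [15, 13, 1, 5, 9, 10, 0, 2, 11, 4, 8, 14, 12, 3, 7, 6]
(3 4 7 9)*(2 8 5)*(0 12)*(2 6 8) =[12, 1, 2, 4, 7, 6, 8, 9, 5, 3, 10, 11, 0] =(0 12)(3 4 7 9)(5 6 8)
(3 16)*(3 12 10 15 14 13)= (3 16 12 10 15 14 13)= [0, 1, 2, 16, 4, 5, 6, 7, 8, 9, 15, 11, 10, 3, 13, 14, 12]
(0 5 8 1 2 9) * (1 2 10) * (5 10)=(0 10 1 5 8 2 9)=[10, 5, 9, 3, 4, 8, 6, 7, 2, 0, 1]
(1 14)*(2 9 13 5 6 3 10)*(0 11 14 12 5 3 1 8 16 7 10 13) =(0 11 14 8 16 7 10 2 9)(1 12 5 6)(3 13) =[11, 12, 9, 13, 4, 6, 1, 10, 16, 0, 2, 14, 5, 3, 8, 15, 7]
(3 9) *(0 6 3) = (0 6 3 9) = [6, 1, 2, 9, 4, 5, 3, 7, 8, 0]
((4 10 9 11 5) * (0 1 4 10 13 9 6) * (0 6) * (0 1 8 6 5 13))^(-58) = (0 1 5 8 4 10 6)(9 13 11)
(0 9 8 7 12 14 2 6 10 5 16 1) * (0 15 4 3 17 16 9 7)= (0 7 12 14 2 6 10 5 9 8)(1 15 4 3 17 16)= [7, 15, 6, 17, 3, 9, 10, 12, 0, 8, 5, 11, 14, 13, 2, 4, 1, 16]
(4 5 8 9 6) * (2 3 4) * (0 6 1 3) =(0 6 2)(1 3 4 5 8 9) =[6, 3, 0, 4, 5, 8, 2, 7, 9, 1]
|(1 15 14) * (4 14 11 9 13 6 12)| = 9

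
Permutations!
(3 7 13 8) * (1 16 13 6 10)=[0, 16, 2, 7, 4, 5, 10, 6, 3, 9, 1, 11, 12, 8, 14, 15, 13]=(1 16 13 8 3 7 6 10)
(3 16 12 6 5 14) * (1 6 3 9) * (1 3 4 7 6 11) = (1 11)(3 16 12 4 7 6 5 14 9) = [0, 11, 2, 16, 7, 14, 5, 6, 8, 3, 10, 1, 4, 13, 9, 15, 12]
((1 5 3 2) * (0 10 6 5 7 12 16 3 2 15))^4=((0 10 6 5 2 1 7 12 16 3 15))^4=(0 2 16 10 1 3 6 7 15 5 12)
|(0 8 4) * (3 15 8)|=5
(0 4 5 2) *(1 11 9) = [4, 11, 0, 3, 5, 2, 6, 7, 8, 1, 10, 9] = (0 4 5 2)(1 11 9)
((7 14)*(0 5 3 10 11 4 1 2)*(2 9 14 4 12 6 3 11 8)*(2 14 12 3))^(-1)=((0 5 11 3 10 8 14 7 4 1 9 12 6 2))^(-1)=(0 2 6 12 9 1 4 7 14 8 10 3 11 5)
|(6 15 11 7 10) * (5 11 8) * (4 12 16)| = 21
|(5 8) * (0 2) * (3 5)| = 6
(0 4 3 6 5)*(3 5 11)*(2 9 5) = (0 4 2 9 5)(3 6 11) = [4, 1, 9, 6, 2, 0, 11, 7, 8, 5, 10, 3]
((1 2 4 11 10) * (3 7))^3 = (1 11 2 10 4)(3 7)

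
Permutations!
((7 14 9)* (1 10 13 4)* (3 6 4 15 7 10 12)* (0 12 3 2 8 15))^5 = ((0 12 2 8 15 7 14 9 10 13)(1 3 6 4))^5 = (0 7)(1 3 6 4)(2 9)(8 10)(12 14)(13 15)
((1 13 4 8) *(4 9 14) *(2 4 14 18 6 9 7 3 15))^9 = (18)(1 13 7 3 15 2 4 8)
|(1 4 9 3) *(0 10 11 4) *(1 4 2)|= 15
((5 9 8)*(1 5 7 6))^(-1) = ((1 5 9 8 7 6))^(-1) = (1 6 7 8 9 5)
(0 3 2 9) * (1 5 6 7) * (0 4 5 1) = [3, 1, 9, 2, 5, 6, 7, 0, 8, 4] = (0 3 2 9 4 5 6 7)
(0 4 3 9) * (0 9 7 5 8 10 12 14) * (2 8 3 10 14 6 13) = (0 4 10 12 6 13 2 8 14)(3 7 5) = [4, 1, 8, 7, 10, 3, 13, 5, 14, 9, 12, 11, 6, 2, 0]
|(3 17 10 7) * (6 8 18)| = 12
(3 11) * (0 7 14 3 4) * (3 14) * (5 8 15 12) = (0 7 3 11 4)(5 8 15 12) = [7, 1, 2, 11, 0, 8, 6, 3, 15, 9, 10, 4, 5, 13, 14, 12]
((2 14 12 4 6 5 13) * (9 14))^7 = ((2 9 14 12 4 6 5 13))^7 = (2 13 5 6 4 12 14 9)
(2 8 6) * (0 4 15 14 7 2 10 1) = (0 4 15 14 7 2 8 6 10 1) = [4, 0, 8, 3, 15, 5, 10, 2, 6, 9, 1, 11, 12, 13, 7, 14]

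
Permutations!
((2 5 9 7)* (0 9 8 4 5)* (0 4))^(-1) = ((0 9 7 2 4 5 8))^(-1) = (0 8 5 4 2 7 9)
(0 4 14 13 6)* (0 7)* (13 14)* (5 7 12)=(14)(0 4 13 6 12 5 7)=[4, 1, 2, 3, 13, 7, 12, 0, 8, 9, 10, 11, 5, 6, 14]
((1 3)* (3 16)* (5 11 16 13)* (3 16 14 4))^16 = ((16)(1 13 5 11 14 4 3))^16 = (16)(1 5 14 3 13 11 4)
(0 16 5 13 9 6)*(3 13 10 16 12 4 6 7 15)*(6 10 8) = (0 12 4 10 16 5 8 6)(3 13 9 7 15) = [12, 1, 2, 13, 10, 8, 0, 15, 6, 7, 16, 11, 4, 9, 14, 3, 5]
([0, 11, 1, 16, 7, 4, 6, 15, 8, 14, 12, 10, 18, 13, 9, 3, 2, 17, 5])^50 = [0, 10, 11, 2, 15, 7, 6, 3, 8, 9, 18, 12, 5, 13, 14, 16, 1, 17, 4]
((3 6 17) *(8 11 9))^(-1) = (3 17 6)(8 9 11)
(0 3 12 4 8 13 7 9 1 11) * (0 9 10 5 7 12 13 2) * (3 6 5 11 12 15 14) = (0 6 5 7 10 11 9 1 12 4 8 2)(3 13 15 14) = [6, 12, 0, 13, 8, 7, 5, 10, 2, 1, 11, 9, 4, 15, 3, 14]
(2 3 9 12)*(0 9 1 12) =(0 9)(1 12 2 3) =[9, 12, 3, 1, 4, 5, 6, 7, 8, 0, 10, 11, 2]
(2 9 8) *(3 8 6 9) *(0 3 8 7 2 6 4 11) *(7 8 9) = [3, 1, 9, 8, 11, 5, 7, 2, 6, 4, 10, 0] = (0 3 8 6 7 2 9 4 11)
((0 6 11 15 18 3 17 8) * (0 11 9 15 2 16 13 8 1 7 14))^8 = ((0 6 9 15 18 3 17 1 7 14)(2 16 13 8 11))^8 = (0 7 17 18 9)(1 3 15 6 14)(2 8 16 11 13)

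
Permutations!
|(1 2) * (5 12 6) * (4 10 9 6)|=6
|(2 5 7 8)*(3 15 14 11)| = |(2 5 7 8)(3 15 14 11)| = 4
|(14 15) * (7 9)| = 2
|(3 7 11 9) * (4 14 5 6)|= 4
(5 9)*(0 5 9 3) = [5, 1, 2, 0, 4, 3, 6, 7, 8, 9] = (9)(0 5 3)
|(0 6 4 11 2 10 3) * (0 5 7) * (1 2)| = 10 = |(0 6 4 11 1 2 10 3 5 7)|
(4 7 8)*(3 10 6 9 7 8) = (3 10 6 9 7)(4 8) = [0, 1, 2, 10, 8, 5, 9, 3, 4, 7, 6]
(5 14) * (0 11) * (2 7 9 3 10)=(0 11)(2 7 9 3 10)(5 14)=[11, 1, 7, 10, 4, 14, 6, 9, 8, 3, 2, 0, 12, 13, 5]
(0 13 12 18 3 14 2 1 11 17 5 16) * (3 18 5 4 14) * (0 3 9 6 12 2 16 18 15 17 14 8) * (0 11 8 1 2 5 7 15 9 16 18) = (0 13 5)(1 8 11 14 18 9 6 12 7 15 17 4)(3 16) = [13, 8, 2, 16, 1, 0, 12, 15, 11, 6, 10, 14, 7, 5, 18, 17, 3, 4, 9]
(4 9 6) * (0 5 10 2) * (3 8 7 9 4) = [5, 1, 0, 8, 4, 10, 3, 9, 7, 6, 2] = (0 5 10 2)(3 8 7 9 6)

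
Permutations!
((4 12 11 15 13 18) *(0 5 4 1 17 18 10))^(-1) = ((0 5 4 12 11 15 13 10)(1 17 18))^(-1) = (0 10 13 15 11 12 4 5)(1 18 17)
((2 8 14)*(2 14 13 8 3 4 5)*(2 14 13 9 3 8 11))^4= (2 4 11 3 13 9 14 8 5)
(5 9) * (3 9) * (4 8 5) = [0, 1, 2, 9, 8, 3, 6, 7, 5, 4] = (3 9 4 8 5)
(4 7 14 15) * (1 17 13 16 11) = [0, 17, 2, 3, 7, 5, 6, 14, 8, 9, 10, 1, 12, 16, 15, 4, 11, 13] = (1 17 13 16 11)(4 7 14 15)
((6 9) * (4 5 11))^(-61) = (4 11 5)(6 9)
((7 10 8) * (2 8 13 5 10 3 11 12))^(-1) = (2 12 11 3 7 8)(5 13 10)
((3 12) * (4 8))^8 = (12)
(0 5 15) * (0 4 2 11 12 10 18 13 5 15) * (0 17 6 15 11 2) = [11, 1, 2, 3, 0, 17, 15, 7, 8, 9, 18, 12, 10, 5, 14, 4, 16, 6, 13] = (0 11 12 10 18 13 5 17 6 15 4)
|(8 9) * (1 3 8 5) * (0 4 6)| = |(0 4 6)(1 3 8 9 5)| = 15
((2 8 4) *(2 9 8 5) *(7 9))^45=((2 5)(4 7 9 8))^45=(2 5)(4 7 9 8)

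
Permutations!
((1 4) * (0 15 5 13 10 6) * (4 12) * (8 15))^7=(15)(1 12 4)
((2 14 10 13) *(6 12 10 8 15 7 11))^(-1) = (2 13 10 12 6 11 7 15 8 14)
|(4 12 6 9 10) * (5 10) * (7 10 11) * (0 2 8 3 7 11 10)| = |(0 2 8 3 7)(4 12 6 9 5 10)| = 30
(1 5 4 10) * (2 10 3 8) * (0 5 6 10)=(0 5 4 3 8 2)(1 6 10)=[5, 6, 0, 8, 3, 4, 10, 7, 2, 9, 1]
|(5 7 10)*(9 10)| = 4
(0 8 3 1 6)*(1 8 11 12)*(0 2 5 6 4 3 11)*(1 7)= [0, 4, 5, 8, 3, 6, 2, 1, 11, 9, 10, 12, 7]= (1 4 3 8 11 12 7)(2 5 6)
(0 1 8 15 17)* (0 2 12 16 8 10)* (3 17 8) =[1, 10, 12, 17, 4, 5, 6, 7, 15, 9, 0, 11, 16, 13, 14, 8, 3, 2] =(0 1 10)(2 12 16 3 17)(8 15)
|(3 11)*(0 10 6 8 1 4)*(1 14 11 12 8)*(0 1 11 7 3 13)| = |(0 10 6 11 13)(1 4)(3 12 8 14 7)| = 10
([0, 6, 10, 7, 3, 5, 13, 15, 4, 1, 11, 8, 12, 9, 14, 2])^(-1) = [0, 9, 15, 4, 8, 5, 1, 3, 11, 13, 2, 10, 12, 6, 14, 7]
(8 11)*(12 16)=(8 11)(12 16)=[0, 1, 2, 3, 4, 5, 6, 7, 11, 9, 10, 8, 16, 13, 14, 15, 12]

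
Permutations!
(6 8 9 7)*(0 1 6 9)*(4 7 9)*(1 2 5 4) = [2, 6, 5, 3, 7, 4, 8, 1, 0, 9] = (9)(0 2 5 4 7 1 6 8)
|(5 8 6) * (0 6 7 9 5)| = 4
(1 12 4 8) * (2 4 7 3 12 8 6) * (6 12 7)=(1 8)(2 4 12 6)(3 7)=[0, 8, 4, 7, 12, 5, 2, 3, 1, 9, 10, 11, 6]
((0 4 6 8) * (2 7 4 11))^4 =(0 4 11 6 2 8 7)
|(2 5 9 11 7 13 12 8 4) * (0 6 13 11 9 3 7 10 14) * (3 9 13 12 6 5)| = 14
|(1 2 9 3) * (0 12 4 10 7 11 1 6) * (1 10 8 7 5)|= |(0 12 4 8 7 11 10 5 1 2 9 3 6)|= 13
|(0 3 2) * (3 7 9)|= |(0 7 9 3 2)|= 5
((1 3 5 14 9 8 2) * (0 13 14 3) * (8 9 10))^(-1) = ((0 13 14 10 8 2 1)(3 5))^(-1) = (0 1 2 8 10 14 13)(3 5)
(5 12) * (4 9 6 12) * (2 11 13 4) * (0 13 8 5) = (0 13 4 9 6 12)(2 11 8 5) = [13, 1, 11, 3, 9, 2, 12, 7, 5, 6, 10, 8, 0, 4]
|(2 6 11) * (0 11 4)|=5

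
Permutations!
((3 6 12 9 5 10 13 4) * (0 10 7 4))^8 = ((0 10 13)(3 6 12 9 5 7 4))^8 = (0 13 10)(3 6 12 9 5 7 4)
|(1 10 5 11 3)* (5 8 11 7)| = 10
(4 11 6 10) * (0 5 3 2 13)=(0 5 3 2 13)(4 11 6 10)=[5, 1, 13, 2, 11, 3, 10, 7, 8, 9, 4, 6, 12, 0]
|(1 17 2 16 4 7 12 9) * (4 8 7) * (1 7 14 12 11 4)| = |(1 17 2 16 8 14 12 9 7 11 4)| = 11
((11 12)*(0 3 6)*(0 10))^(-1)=((0 3 6 10)(11 12))^(-1)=(0 10 6 3)(11 12)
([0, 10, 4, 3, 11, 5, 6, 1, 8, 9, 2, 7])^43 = (1 10 2 4 11 7)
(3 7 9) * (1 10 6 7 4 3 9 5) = (1 10 6 7 5)(3 4) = [0, 10, 2, 4, 3, 1, 7, 5, 8, 9, 6]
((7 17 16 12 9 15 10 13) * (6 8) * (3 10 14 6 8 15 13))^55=(3 10)(6 15 14)(7 17 16 12 9 13)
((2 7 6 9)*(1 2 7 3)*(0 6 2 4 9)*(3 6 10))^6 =((0 10 3 1 4 9 7 2 6))^6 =(0 7 1)(2 4 10)(3 6 9)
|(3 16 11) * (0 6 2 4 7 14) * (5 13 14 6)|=|(0 5 13 14)(2 4 7 6)(3 16 11)|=12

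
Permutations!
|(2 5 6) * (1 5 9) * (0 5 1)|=|(0 5 6 2 9)|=5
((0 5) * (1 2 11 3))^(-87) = (0 5)(1 2 11 3)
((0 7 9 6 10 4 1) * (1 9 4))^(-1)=(0 1 10 6 9 4 7)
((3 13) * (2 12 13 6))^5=((2 12 13 3 6))^5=(13)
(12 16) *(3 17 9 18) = (3 17 9 18)(12 16) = [0, 1, 2, 17, 4, 5, 6, 7, 8, 18, 10, 11, 16, 13, 14, 15, 12, 9, 3]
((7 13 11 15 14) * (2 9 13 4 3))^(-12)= (2 7 11)(3 14 13)(4 15 9)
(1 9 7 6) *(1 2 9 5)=[0, 5, 9, 3, 4, 1, 2, 6, 8, 7]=(1 5)(2 9 7 6)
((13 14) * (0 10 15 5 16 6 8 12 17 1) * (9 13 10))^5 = (0 15 12 13 16 1 10 8 9 5 17 14 6)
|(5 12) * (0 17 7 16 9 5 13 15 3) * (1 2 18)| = 30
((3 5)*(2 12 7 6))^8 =(12)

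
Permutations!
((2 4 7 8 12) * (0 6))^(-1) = (0 6)(2 12 8 7 4)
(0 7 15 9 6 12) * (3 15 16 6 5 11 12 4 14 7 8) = (0 8 3 15 9 5 11 12)(4 14 7 16 6) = [8, 1, 2, 15, 14, 11, 4, 16, 3, 5, 10, 12, 0, 13, 7, 9, 6]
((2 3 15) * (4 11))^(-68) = ((2 3 15)(4 11))^(-68) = (2 3 15)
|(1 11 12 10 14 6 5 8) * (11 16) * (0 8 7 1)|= |(0 8)(1 16 11 12 10 14 6 5 7)|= 18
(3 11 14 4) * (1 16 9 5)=(1 16 9 5)(3 11 14 4)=[0, 16, 2, 11, 3, 1, 6, 7, 8, 5, 10, 14, 12, 13, 4, 15, 9]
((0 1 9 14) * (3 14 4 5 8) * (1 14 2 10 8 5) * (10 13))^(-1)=(0 14)(1 4 9)(2 3 8 10 13)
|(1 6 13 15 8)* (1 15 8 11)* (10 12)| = |(1 6 13 8 15 11)(10 12)| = 6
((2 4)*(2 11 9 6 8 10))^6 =(2 10 8 6 9 11 4)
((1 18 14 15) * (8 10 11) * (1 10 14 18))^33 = (18)(8 10 14 11 15)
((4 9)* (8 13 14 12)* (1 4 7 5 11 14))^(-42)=((1 4 9 7 5 11 14 12 8 13))^(-42)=(1 8 14 5 9)(4 13 12 11 7)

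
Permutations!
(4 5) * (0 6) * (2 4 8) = (0 6)(2 4 5 8) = [6, 1, 4, 3, 5, 8, 0, 7, 2]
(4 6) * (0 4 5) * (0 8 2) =(0 4 6 5 8 2) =[4, 1, 0, 3, 6, 8, 5, 7, 2]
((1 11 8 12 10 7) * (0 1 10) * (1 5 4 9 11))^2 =(0 4 11 12 5 9 8)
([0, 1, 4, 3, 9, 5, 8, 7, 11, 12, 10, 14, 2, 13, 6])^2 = (2 9)(4 12)(6 11)(8 14)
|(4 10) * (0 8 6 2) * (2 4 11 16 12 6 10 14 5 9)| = |(0 8 10 11 16 12 6 4 14 5 9 2)| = 12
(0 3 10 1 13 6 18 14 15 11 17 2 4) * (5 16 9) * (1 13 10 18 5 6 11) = (0 3 18 14 15 1 10 13 11 17 2 4)(5 16 9 6) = [3, 10, 4, 18, 0, 16, 5, 7, 8, 6, 13, 17, 12, 11, 15, 1, 9, 2, 14]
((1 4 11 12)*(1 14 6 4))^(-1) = (4 6 14 12 11)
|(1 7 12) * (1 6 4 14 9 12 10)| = |(1 7 10)(4 14 9 12 6)| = 15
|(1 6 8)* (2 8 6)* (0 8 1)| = |(0 8)(1 2)| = 2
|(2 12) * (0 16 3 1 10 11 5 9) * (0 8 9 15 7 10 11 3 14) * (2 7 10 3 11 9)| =84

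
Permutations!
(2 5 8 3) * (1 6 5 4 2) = (1 6 5 8 3)(2 4) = [0, 6, 4, 1, 2, 8, 5, 7, 3]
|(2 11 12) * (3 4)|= |(2 11 12)(3 4)|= 6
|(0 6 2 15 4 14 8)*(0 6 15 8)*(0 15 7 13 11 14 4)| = 6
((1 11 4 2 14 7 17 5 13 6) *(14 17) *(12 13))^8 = (1 6 13 12 5 17 2 4 11)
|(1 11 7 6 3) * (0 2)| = 10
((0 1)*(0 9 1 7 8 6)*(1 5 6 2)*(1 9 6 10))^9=((0 7 8 2 9 5 10 1 6))^9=(10)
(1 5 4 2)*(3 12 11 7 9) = [0, 5, 1, 12, 2, 4, 6, 9, 8, 3, 10, 7, 11] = (1 5 4 2)(3 12 11 7 9)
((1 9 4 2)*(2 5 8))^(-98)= (1 8 4)(2 5 9)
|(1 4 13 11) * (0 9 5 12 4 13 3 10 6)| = 24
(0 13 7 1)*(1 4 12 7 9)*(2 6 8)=(0 13 9 1)(2 6 8)(4 12 7)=[13, 0, 6, 3, 12, 5, 8, 4, 2, 1, 10, 11, 7, 9]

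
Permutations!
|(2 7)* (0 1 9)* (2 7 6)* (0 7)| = 4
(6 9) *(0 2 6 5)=[2, 1, 6, 3, 4, 0, 9, 7, 8, 5]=(0 2 6 9 5)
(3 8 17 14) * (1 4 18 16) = [0, 4, 2, 8, 18, 5, 6, 7, 17, 9, 10, 11, 12, 13, 3, 15, 1, 14, 16] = (1 4 18 16)(3 8 17 14)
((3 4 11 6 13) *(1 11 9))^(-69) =((1 11 6 13 3 4 9))^(-69) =(1 11 6 13 3 4 9)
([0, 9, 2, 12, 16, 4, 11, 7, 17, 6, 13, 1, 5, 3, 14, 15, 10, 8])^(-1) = (1 11 6 9)(3 13 10 16 4 5 12)(8 17)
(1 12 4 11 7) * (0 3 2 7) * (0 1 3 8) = (0 8)(1 12 4 11)(2 7 3) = [8, 12, 7, 2, 11, 5, 6, 3, 0, 9, 10, 1, 4]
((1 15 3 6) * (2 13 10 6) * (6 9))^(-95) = ((1 15 3 2 13 10 9 6))^(-95) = (1 15 3 2 13 10 9 6)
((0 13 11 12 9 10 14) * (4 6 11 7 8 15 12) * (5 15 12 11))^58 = (0 7 12 10)(4 15 6 11 5)(8 9 14 13) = ((0 13 7 8 12 9 10 14)(4 6 5 15 11))^58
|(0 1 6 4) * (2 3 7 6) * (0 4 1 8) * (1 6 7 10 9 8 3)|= 10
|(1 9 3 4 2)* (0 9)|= 6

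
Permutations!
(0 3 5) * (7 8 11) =[3, 1, 2, 5, 4, 0, 6, 8, 11, 9, 10, 7] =(0 3 5)(7 8 11)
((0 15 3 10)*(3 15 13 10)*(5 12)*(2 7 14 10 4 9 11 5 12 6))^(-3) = (15)(0 7 5 4 10 2 11 13 14 6 9)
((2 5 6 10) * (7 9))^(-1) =((2 5 6 10)(7 9))^(-1) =(2 10 6 5)(7 9)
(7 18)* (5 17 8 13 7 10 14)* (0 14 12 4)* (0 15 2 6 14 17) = [17, 1, 6, 3, 15, 0, 14, 18, 13, 9, 12, 11, 4, 7, 5, 2, 16, 8, 10] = (0 17 8 13 7 18 10 12 4 15 2 6 14 5)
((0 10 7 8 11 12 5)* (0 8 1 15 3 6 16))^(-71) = (0 10 7 1 15 3 6 16)(5 8 11 12)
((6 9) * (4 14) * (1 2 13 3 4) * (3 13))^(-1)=(1 14 4 3 2)(6 9)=((1 2 3 4 14)(6 9))^(-1)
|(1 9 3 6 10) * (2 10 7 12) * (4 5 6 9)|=8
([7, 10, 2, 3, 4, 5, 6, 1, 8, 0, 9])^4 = (0 9 10 1 7)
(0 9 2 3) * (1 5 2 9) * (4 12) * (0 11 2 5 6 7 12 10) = (0 1 6 7 12 4 10)(2 3 11) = [1, 6, 3, 11, 10, 5, 7, 12, 8, 9, 0, 2, 4]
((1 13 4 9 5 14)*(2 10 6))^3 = ((1 13 4 9 5 14)(2 10 6))^3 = (1 9)(4 14)(5 13)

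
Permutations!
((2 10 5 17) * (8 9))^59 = (2 17 5 10)(8 9)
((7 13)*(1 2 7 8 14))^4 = (1 8 7)(2 14 13)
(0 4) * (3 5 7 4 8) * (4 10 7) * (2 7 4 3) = (0 8 2 7 10 4)(3 5) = [8, 1, 7, 5, 0, 3, 6, 10, 2, 9, 4]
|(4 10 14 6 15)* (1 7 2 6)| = 8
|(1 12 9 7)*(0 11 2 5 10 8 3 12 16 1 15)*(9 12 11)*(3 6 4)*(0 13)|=|(0 9 7 15 13)(1 16)(2 5 10 8 6 4 3 11)|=40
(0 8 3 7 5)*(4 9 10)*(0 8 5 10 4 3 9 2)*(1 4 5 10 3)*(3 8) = (0 10 1 4 2)(3 7 8 9 5) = [10, 4, 0, 7, 2, 3, 6, 8, 9, 5, 1]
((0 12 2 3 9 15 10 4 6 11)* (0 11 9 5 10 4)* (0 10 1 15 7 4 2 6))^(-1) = ((0 12 6 9 7 4)(1 15 2 3 5))^(-1) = (0 4 7 9 6 12)(1 5 3 2 15)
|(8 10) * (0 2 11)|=6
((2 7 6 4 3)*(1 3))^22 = (1 6 2)(3 4 7)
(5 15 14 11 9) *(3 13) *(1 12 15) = [0, 12, 2, 13, 4, 1, 6, 7, 8, 5, 10, 9, 15, 3, 11, 14] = (1 12 15 14 11 9 5)(3 13)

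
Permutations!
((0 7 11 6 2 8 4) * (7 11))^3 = ((0 11 6 2 8 4))^3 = (0 2)(4 6)(8 11)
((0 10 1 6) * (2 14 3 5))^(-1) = ((0 10 1 6)(2 14 3 5))^(-1) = (0 6 1 10)(2 5 3 14)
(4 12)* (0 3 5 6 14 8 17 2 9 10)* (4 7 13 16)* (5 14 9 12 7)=(0 3 14 8 17 2 12 5 6 9 10)(4 7 13 16)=[3, 1, 12, 14, 7, 6, 9, 13, 17, 10, 0, 11, 5, 16, 8, 15, 4, 2]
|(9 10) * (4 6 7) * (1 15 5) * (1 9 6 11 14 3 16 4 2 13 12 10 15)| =|(2 13 12 10 6 7)(3 16 4 11 14)(5 9 15)| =30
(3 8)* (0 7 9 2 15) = (0 7 9 2 15)(3 8) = [7, 1, 15, 8, 4, 5, 6, 9, 3, 2, 10, 11, 12, 13, 14, 0]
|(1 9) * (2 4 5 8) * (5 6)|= 10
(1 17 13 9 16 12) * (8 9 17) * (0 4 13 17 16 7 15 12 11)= [4, 8, 2, 3, 13, 5, 6, 15, 9, 7, 10, 0, 1, 16, 14, 12, 11, 17]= (17)(0 4 13 16 11)(1 8 9 7 15 12)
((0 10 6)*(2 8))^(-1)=((0 10 6)(2 8))^(-1)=(0 6 10)(2 8)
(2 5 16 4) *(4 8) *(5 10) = (2 10 5 16 8 4) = [0, 1, 10, 3, 2, 16, 6, 7, 4, 9, 5, 11, 12, 13, 14, 15, 8]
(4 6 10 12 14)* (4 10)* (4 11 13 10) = (4 6 11 13 10 12 14) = [0, 1, 2, 3, 6, 5, 11, 7, 8, 9, 12, 13, 14, 10, 4]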